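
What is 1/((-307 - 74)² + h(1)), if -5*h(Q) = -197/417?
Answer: 2085/302660882 ≈ 6.8889e-6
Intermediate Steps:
h(Q) = 197/2085 (h(Q) = -(-197)/(5*417) = -⅕*(-197/417) = 197/2085)
1/((-307 - 74)² + h(1)) = 1/((-307 - 74)² + 197/2085) = 1/((-381)² + 197/2085) = 1/(145161 + 197/2085) = 1/(302660882/2085) = 2085/302660882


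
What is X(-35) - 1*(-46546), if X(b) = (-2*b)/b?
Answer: 46544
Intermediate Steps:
X(b) = -2
X(-35) - 1*(-46546) = -2 - 1*(-46546) = -2 + 46546 = 46544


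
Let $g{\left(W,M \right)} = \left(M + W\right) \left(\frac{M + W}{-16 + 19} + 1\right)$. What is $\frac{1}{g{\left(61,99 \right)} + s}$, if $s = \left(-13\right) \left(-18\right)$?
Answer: $\frac{3}{26782} \approx 0.00011202$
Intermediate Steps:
$s = 234$
$g{\left(W,M \right)} = \left(M + W\right) \left(1 + \frac{M}{3} + \frac{W}{3}\right)$ ($g{\left(W,M \right)} = \left(M + W\right) \left(\frac{M + W}{3} + 1\right) = \left(M + W\right) \left(\left(M + W\right) \frac{1}{3} + 1\right) = \left(M + W\right) \left(\left(\frac{M}{3} + \frac{W}{3}\right) + 1\right) = \left(M + W\right) \left(1 + \frac{M}{3} + \frac{W}{3}\right)$)
$\frac{1}{g{\left(61,99 \right)} + s} = \frac{1}{\left(99 + 61 + \frac{99^{2}}{3} + \frac{61^{2}}{3} + \frac{2}{3} \cdot 99 \cdot 61\right) + 234} = \frac{1}{\left(99 + 61 + \frac{1}{3} \cdot 9801 + \frac{1}{3} \cdot 3721 + 4026\right) + 234} = \frac{1}{\left(99 + 61 + 3267 + \frac{3721}{3} + 4026\right) + 234} = \frac{1}{\frac{26080}{3} + 234} = \frac{1}{\frac{26782}{3}} = \frac{3}{26782}$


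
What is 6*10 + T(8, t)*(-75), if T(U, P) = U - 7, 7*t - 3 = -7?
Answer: -15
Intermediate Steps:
t = -4/7 (t = 3/7 + (⅐)*(-7) = 3/7 - 1 = -4/7 ≈ -0.57143)
T(U, P) = -7 + U
6*10 + T(8, t)*(-75) = 6*10 + (-7 + 8)*(-75) = 60 + 1*(-75) = 60 - 75 = -15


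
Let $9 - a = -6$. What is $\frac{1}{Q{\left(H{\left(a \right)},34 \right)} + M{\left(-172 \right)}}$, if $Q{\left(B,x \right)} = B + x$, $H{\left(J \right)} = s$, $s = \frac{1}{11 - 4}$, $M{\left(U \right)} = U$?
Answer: $- \frac{7}{965} \approx -0.0072539$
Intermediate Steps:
$a = 15$ ($a = 9 - -6 = 9 + 6 = 15$)
$s = \frac{1}{7} \approx 0.14286$
$H{\left(J \right)} = \frac{1}{7}$
$\frac{1}{Q{\left(H{\left(a \right)},34 \right)} + M{\left(-172 \right)}} = \frac{1}{\left(\frac{1}{7} + 34\right) - 172} = \frac{1}{\frac{239}{7} - 172} = \frac{1}{- \frac{965}{7}} = - \frac{7}{965}$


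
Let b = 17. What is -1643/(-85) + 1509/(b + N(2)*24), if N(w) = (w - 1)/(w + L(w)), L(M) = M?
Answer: 166054/1955 ≈ 84.938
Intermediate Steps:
N(w) = (-1 + w)/(2*w) (N(w) = (w - 1)/(w + w) = (-1 + w)/((2*w)) = (-1 + w)*(1/(2*w)) = (-1 + w)/(2*w))
-1643/(-85) + 1509/(b + N(2)*24) = -1643/(-85) + 1509/(17 + ((½)*(-1 + 2)/2)*24) = -1643*(-1/85) + 1509/(17 + ((½)*(½)*1)*24) = 1643/85 + 1509/(17 + (¼)*24) = 1643/85 + 1509/(17 + 6) = 1643/85 + 1509/23 = 166054/1955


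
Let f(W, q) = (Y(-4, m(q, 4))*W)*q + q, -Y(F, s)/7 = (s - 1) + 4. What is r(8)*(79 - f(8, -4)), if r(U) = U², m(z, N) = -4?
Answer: 19648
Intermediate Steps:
Y(F, s) = -21 - 7*s (Y(F, s) = -7*((s - 1) + 4) = -7*((-1 + s) + 4) = -7*(3 + s) = -21 - 7*s)
f(W, q) = q + 7*W*q (f(W, q) = ((-21 - 7*(-4))*W)*q + q = ((-21 + 28)*W)*q + q = (7*W)*q + q = 7*W*q + q = q + 7*W*q)
r(8)*(79 - f(8, -4)) = 8²*(79 - (-4)*(1 + 7*8)) = 64*(79 - (-4)*(1 + 56)) = 64*(79 - (-4)*57) = 64*(79 - 1*(-228)) = 64*(79 + 228) = 64*307 = 19648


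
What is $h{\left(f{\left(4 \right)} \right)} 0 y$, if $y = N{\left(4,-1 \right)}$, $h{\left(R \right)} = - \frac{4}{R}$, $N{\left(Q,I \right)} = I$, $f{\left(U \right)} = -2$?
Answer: $0$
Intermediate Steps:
$y = -1$
$h{\left(f{\left(4 \right)} \right)} 0 y = - \frac{4}{-2} \cdot 0 \left(-1\right) = \left(-4\right) \left(- \frac{1}{2}\right) 0 \left(-1\right) = 2 \cdot 0 \left(-1\right) = 0 \left(-1\right) = 0$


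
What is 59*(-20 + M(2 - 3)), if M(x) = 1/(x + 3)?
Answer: -2301/2 ≈ -1150.5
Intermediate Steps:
M(x) = 1/(3 + x)
59*(-20 + M(2 - 3)) = 59*(-20 + 1/(3 + (2 - 3))) = 59*(-20 + 1/(3 - 1)) = 59*(-20 + 1/2) = 59*(-39/2) = -2301/2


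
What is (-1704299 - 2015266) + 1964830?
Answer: -1754735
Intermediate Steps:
(-1704299 - 2015266) + 1964830 = -3719565 + 1964830 = -1754735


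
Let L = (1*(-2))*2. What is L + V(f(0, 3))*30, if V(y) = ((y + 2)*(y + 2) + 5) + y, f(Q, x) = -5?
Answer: 266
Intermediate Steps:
V(y) = 5 + y + (2 + y)² (V(y) = ((2 + y)*(2 + y) + 5) + y = ((2 + y)² + 5) + y = (5 + (2 + y)²) + y = 5 + y + (2 + y)²)
L = -4 (L = -2*2 = -4)
L + V(f(0, 3))*30 = -4 + (5 - 5 + (2 - 5)²)*30 = -4 + (5 - 5 + (-3)²)*30 = -4 + (5 - 5 + 9)*30 = -4 + 9*30 = -4 + 270 = 266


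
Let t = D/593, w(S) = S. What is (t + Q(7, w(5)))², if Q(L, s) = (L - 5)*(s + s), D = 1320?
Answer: 173712400/351649 ≈ 493.99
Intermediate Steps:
Q(L, s) = 2*s*(-5 + L) (Q(L, s) = (-5 + L)*(2*s) = 2*s*(-5 + L))
t = 1320/593 ≈ 2.2260
(t + Q(7, w(5)))² = (1320/593 + 2*5*(-5 + 7))² = (1320/593 + 2*5*2)² = (1320/593 + 20)² = (13180/593)² = 173712400/351649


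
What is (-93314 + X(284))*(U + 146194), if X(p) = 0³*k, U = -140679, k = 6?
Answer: -514626710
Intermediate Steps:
X(p) = 0 (X(p) = 0³*6 = 0*6 = 0)
(-93314 + X(284))*(U + 146194) = (-93314 + 0)*(-140679 + 146194) = -93314*5515 = -514626710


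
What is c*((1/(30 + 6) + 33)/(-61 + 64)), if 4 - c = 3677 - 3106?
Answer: -24969/4 ≈ -6242.3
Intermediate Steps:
c = -567 (c = 4 - (3677 - 3106) = 4 - 1*571 = 4 - 571 = -567)
c*((1/(30 + 6) + 33)/(-61 + 64)) = -567*(1/(30 + 6) + 33)/(-61 + 64) = -567*(1/36 + 33)/3 = -74907/(4*3) = -567*1189/108 = -24969/4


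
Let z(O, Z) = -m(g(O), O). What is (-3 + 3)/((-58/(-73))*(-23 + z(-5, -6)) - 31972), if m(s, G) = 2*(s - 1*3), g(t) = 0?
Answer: 0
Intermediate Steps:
m(s, G) = -6 + 2*s (m(s, G) = 2*(s - 3) = 2*(-3 + s) = -6 + 2*s)
z(O, Z) = 6 (z(O, Z) = -(-6 + 2*0) = -(-6 + 0) = -1*(-6) = 6)
(-3 + 3)/((-58/(-73))*(-23 + z(-5, -6)) - 31972) = (-3 + 3)/((-58/(-73))*(-23 + 6) - 31972) = 0/(-58*(-1/73)*(-17) - 31972) = 0/((58/73)*(-17) - 31972) = 0/(-986/73 - 31972) = 0/(-2334942/73) = -73/2334942*0 = 0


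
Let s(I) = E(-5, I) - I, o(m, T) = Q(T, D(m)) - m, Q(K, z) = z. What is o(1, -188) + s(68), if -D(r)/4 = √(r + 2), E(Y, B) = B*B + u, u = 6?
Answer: 4561 - 4*√3 ≈ 4554.1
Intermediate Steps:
E(Y, B) = 6 + B² (E(Y, B) = B*B + 6 = B² + 6 = 6 + B²)
D(r) = -4*√(2 + r) (D(r) = -4*√(r + 2) = -4*√(2 + r))
o(m, T) = -m - 4*√(2 + m) (o(m, T) = -4*√(2 + m) - m = -m - 4*√(2 + m))
s(I) = 6 + I² - I (s(I) = (6 + I²) - I = 6 + I² - I)
o(1, -188) + s(68) = (-1*1 - 4*√(2 + 1)) + (6 + 68² - 1*68) = (-1 - 4*√3) + (6 + 4624 - 68) = (-1 - 4*√3) + 4562 = 4561 - 4*√3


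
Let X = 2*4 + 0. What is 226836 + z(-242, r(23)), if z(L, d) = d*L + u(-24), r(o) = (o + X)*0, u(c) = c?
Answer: 226812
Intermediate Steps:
X = 8 (X = 8 + 0 = 8)
r(o) = 0 (r(o) = (o + 8)*0 = (8 + o)*0 = 0)
z(L, d) = -24 + L*d (z(L, d) = d*L - 24 = L*d - 24 = -24 + L*d)
226836 + z(-242, r(23)) = 226836 + (-24 - 242*0) = 226836 + (-24 + 0) = 226836 - 24 = 226812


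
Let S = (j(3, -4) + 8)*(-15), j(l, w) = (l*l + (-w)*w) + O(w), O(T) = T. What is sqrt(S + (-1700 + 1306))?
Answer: I*sqrt(349) ≈ 18.682*I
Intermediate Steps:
j(l, w) = w + l**2 - w**2 (j(l, w) = (l*l + (-w)*w) + w = (l**2 - w**2) + w = w + l**2 - w**2)
S = 45 (S = ((-4 + 3**2 - 1*(-4)**2) + 8)*(-15) = ((-4 + 9 - 1*16) + 8)*(-15) = ((-4 + 9 - 16) + 8)*(-15) = (-11 + 8)*(-15) = -3*(-15) = 45)
sqrt(S + (-1700 + 1306)) = sqrt(45 + (-1700 + 1306)) = sqrt(45 - 394) = sqrt(-349) = I*sqrt(349)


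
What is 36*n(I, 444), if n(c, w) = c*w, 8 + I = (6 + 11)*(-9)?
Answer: -2573424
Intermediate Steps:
I = -161 (I = -8 + (6 + 11)*(-9) = -8 + 17*(-9) = -8 - 153 = -161)
36*n(I, 444) = 36*(-161*444) = 36*(-71484) = -2573424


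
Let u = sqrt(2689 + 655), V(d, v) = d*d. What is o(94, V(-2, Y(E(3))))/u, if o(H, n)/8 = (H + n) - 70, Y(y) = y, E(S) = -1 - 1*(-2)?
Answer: 56*sqrt(209)/209 ≈ 3.8736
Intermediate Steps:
E(S) = 1 (E(S) = -1 + 2 = 1)
V(d, v) = d**2
u = 4*sqrt(209) (u = sqrt(3344) = 4*sqrt(209) ≈ 57.827)
o(H, n) = -560 + 8*H + 8*n (o(H, n) = 8*((H + n) - 70) = 8*(-70 + H + n) = -560 + 8*H + 8*n)
o(94, V(-2, Y(E(3))))/u = (-560 + 8*94 + 8*(-2)**2)/((4*sqrt(209))) = (-560 + 752 + 8*4)*(sqrt(209)/836) = (-560 + 752 + 32)*(sqrt(209)/836) = 224*(sqrt(209)/836) = 56*sqrt(209)/209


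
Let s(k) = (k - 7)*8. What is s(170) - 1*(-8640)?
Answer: 9944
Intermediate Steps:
s(k) = -56 + 8*k (s(k) = (-7 + k)*8 = -56 + 8*k)
s(170) - 1*(-8640) = (-56 + 8*170) - 1*(-8640) = (-56 + 1360) + 8640 = 1304 + 8640 = 9944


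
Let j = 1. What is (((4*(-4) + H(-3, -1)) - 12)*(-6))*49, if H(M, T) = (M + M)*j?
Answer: 9996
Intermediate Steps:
H(M, T) = 2*M (H(M, T) = (M + M)*1 = (2*M)*1 = 2*M)
(((4*(-4) + H(-3, -1)) - 12)*(-6))*49 = (((4*(-4) + 2*(-3)) - 12)*(-6))*49 = (((-16 - 6) - 12)*(-6))*49 = ((-22 - 12)*(-6))*49 = -34*(-6)*49 = 204*49 = 9996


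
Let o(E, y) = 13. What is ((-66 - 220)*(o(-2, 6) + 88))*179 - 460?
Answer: -5171054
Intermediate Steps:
((-66 - 220)*(o(-2, 6) + 88))*179 - 460 = ((-66 - 220)*(13 + 88))*179 - 460 = -286*101*179 - 460 = -28886*179 - 460 = -5170594 - 460 = -5171054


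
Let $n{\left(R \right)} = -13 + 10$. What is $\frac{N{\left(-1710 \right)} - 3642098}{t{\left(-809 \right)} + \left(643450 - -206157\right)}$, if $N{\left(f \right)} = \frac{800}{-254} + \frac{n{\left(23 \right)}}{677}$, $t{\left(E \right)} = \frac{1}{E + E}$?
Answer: $- \frac{168889113356338}{39397415601125} \approx -4.2868$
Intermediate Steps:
$n{\left(R \right)} = -3$
$t{\left(E \right)} = \frac{1}{2 E}$
$N{\left(f \right)} = - \frac{271181}{85979}$ ($N{\left(f \right)} = \frac{800}{-254} - \frac{3}{677} = 800 \left(- \frac{1}{254}\right) - \frac{3}{677} = - \frac{400}{127} - \frac{3}{677} = - \frac{271181}{85979}$)
$\frac{N{\left(-1710 \right)} - 3642098}{t{\left(-809 \right)} + \left(643450 - -206157\right)} = \frac{- \frac{271181}{85979} - 3642098}{\frac{1}{2 \left(-809\right)} + \left(643450 - -206157\right)} = - \frac{313144215123}{85979 \left(\frac{1}{2} \left(- \frac{1}{809}\right) + \left(643450 + 206157\right)\right)} = - \frac{313144215123}{85979 \left(- \frac{1}{1618} + 849607\right)} = - \frac{313144215123}{85979 \cdot \frac{1374664125}{1618}} = \left(- \frac{313144215123}{85979}\right) \frac{1618}{1374664125} = - \frac{168889113356338}{39397415601125}$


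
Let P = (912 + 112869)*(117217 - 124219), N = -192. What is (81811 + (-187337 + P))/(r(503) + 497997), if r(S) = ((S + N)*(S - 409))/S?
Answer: -400790444264/250521725 ≈ -1599.8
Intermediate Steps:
P = -796694562 (P = 113781*(-7002) = -796694562)
r(S) = (-409 + S)*(-192 + S)/S (r(S) = ((S - 192)*(S - 409))/S = ((-192 + S)*(-409 + S))/S = ((-409 + S)*(-192 + S))/S = (-409 + S)*(-192 + S)/S)
(81811 + (-187337 + P))/(r(503) + 497997) = (81811 + (-187337 - 796694562))/((-601 + 503 + 78528/503) + 497997) = (81811 - 796881899)/((-601 + 503 + 78528*(1/503)) + 497997) = -796800088/((-601 + 503 + 78528/503) + 497997) = -796800088/(29234/503 + 497997) = -796800088/250521725/503 = -796800088*503/250521725 = -400790444264/250521725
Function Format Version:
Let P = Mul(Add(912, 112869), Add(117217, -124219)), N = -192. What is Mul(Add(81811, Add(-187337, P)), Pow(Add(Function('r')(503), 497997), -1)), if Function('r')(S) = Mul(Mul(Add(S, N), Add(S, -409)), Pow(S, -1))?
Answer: Rational(-400790444264, 250521725) ≈ -1599.8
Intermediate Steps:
P = -796694562 (P = Mul(113781, -7002) = -796694562)
Function('r')(S) = Mul(Pow(S, -1), Add(-409, S), Add(-192, S)) (Function('r')(S) = Mul(Mul(Add(S, -192), Add(S, -409)), Pow(S, -1)) = Mul(Mul(Add(-192, S), Add(-409, S)), Pow(S, -1)) = Mul(Mul(Add(-409, S), Add(-192, S)), Pow(S, -1)) = Mul(Pow(S, -1), Add(-409, S), Add(-192, S)))
Mul(Add(81811, Add(-187337, P)), Pow(Add(Function('r')(503), 497997), -1)) = Mul(Add(81811, Add(-187337, -796694562)), Pow(Add(Add(-601, 503, Mul(78528, Pow(503, -1))), 497997), -1)) = Mul(Add(81811, -796881899), Pow(Add(Add(-601, 503, Mul(78528, Rational(1, 503))), 497997), -1)) = Mul(-796800088, Pow(Add(Add(-601, 503, Rational(78528, 503)), 497997), -1)) = Mul(-796800088, Pow(Add(Rational(29234, 503), 497997), -1)) = Mul(-796800088, Pow(Rational(250521725, 503), -1)) = Mul(-796800088, Rational(503, 250521725)) = Rational(-400790444264, 250521725)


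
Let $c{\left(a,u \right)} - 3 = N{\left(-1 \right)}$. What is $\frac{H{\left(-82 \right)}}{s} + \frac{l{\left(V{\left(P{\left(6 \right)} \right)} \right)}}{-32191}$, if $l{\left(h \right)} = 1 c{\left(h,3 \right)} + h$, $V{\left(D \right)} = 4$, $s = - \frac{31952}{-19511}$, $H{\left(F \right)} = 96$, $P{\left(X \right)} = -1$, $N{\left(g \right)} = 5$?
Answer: $\frac{3768447642}{64285427} \approx 58.621$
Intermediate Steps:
$c{\left(a,u \right)} = 8$ ($c{\left(a,u \right)} = 3 + 5 = 8$)
$s = \frac{31952}{19511}$ ($s = \left(-31952\right) \left(- \frac{1}{19511}\right) = \frac{31952}{19511} \approx 1.6376$)
$l{\left(h \right)} = 8 + h$ ($l{\left(h \right)} = 1 \cdot 8 + h = 8 + h$)
$\frac{H{\left(-82 \right)}}{s} + \frac{l{\left(V{\left(P{\left(6 \right)} \right)} \right)}}{-32191} = \frac{96}{\frac{31952}{19511}} + \frac{8 + 4}{-32191} = 96 \cdot \frac{19511}{31952} + 12 \left(- \frac{1}{32191}\right) = \frac{117066}{1997} - \frac{12}{32191} = \frac{3768447642}{64285427}$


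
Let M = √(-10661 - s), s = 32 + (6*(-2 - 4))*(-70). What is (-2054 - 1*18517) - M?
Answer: -20571 - I*√13213 ≈ -20571.0 - 114.95*I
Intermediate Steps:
s = 2552 (s = 32 + (6*(-6))*(-70) = 32 - 36*(-70) = 32 + 2520 = 2552)
M = I*√13213 (M = √(-10661 - 1*2552) = √(-10661 - 2552) = √(-13213) = I*√13213 ≈ 114.95*I)
(-2054 - 1*18517) - M = (-2054 - 1*18517) - I*√13213 = (-2054 - 18517) - I*√13213 = -20571 - I*√13213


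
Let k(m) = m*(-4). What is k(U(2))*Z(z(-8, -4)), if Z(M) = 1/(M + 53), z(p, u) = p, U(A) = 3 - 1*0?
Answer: -4/15 ≈ -0.26667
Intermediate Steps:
U(A) = 3 (U(A) = 3 + 0 = 3)
Z(M) = 1/(53 + M)
k(m) = -4*m
k(U(2))*Z(z(-8, -4)) = (-4*3)/(53 - 8) = -12/45 = -12*1/45 = -4/15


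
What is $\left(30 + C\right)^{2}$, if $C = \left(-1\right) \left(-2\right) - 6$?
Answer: $676$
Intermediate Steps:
$C = -4$ ($C = 2 - 6 = -4$)
$\left(30 + C\right)^{2} = \left(30 - 4\right)^{2} = 26^{2} = 676$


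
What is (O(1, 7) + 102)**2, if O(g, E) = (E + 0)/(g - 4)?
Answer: 89401/9 ≈ 9933.4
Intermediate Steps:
O(g, E) = E/(-4 + g)
(O(1, 7) + 102)**2 = (7/(-4 + 1) + 102)**2 = (7/(-3) + 102)**2 = (7*(-1/3) + 102)**2 = (-7/3 + 102)**2 = (299/3)**2 = 89401/9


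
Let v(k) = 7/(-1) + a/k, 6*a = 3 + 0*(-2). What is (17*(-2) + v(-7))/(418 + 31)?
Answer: -575/6286 ≈ -0.091473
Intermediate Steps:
a = ½ (a = (3 + 0*(-2))/6 = (3 + 0)/6 = (⅙)*3 = ½ ≈ 0.50000)
v(k) = -7 + 1/(2*k) (v(k) = 7/(-1) + 1/(2*k) = 7*(-1) + 1/(2*k) = -7 + 1/(2*k))
(17*(-2) + v(-7))/(418 + 31) = (17*(-2) + (-7 + (½)/(-7)))/(418 + 31) = (-34 + (-7 + (½)*(-⅐)))/449 = (-34 + (-7 - 1/14))*(1/449) = (-34 - 99/14)*(1/449) = -575/14*1/449 = -575/6286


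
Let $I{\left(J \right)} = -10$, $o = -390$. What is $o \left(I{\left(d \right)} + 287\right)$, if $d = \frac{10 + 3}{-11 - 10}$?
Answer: $-108030$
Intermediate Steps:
$d = - \frac{13}{21}$ ($d = \frac{13}{-21} = 13 \left(- \frac{1}{21}\right) = - \frac{13}{21} \approx -0.61905$)
$o \left(I{\left(d \right)} + 287\right) = - 390 \left(-10 + 287\right) = \left(-390\right) 277 = -108030$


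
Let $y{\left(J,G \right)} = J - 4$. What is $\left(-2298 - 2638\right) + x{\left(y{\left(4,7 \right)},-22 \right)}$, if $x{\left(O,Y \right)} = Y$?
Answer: $-4958$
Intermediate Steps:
$y{\left(J,G \right)} = -4 + J$ ($y{\left(J,G \right)} = J - 4 = -4 + J$)
$\left(-2298 - 2638\right) + x{\left(y{\left(4,7 \right)},-22 \right)} = \left(-2298 - 2638\right) - 22 = -4936 - 22 = -4958$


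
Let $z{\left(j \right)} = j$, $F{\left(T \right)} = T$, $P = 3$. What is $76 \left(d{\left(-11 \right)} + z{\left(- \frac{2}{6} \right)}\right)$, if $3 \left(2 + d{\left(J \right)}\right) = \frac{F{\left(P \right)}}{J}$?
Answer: $- \frac{6080}{33} \approx -184.24$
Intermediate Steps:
$d{\left(J \right)} = -2 + \frac{1}{J}$ ($d{\left(J \right)} = -2 + \frac{3 \frac{1}{J}}{3} = -2 + \frac{1}{J}$)
$76 \left(d{\left(-11 \right)} + z{\left(- \frac{2}{6} \right)}\right) = 76 \left(\left(-2 + \frac{1}{-11}\right) - \frac{2}{6}\right) = 76 \left(\left(-2 - \frac{1}{11}\right) - \frac{1}{3}\right) = 76 \left(- \frac{23}{11} - \frac{1}{3}\right) = 76 \left(- \frac{80}{33}\right) = - \frac{6080}{33}$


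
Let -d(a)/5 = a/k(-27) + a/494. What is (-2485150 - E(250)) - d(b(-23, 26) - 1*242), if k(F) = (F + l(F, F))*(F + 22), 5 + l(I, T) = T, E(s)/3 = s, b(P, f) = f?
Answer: -36227105912/14573 ≈ -2.4859e+6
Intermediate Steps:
E(s) = 3*s
l(I, T) = -5 + T
k(F) = (-5 + 2*F)*(22 + F) (k(F) = (F + (-5 + F))*(F + 22) = (-5 + 2*F)*(22 + F))
d(a) = -789*a/29146 (d(a) = -5*(a/(-110 + 2*(-27)² + 39*(-27)) + a/494) = -5*(a/(-110 + 2*729 - 1053) + a*(1/494)) = -5*(a/(-110 + 1458 - 1053) + a/494) = -5*(a/295 + a/494) = -789*a/29146)
(-2485150 - E(250)) - d(b(-23, 26) - 1*242) = (-2485150 - 3*250) - (-789)*(26 - 1*242)/29146 = (-2485150 - 1*750) - (-789)*(26 - 242)/29146 = (-2485150 - 750) - (-789)*(-216)/29146 = -2485900 - 1*85212/14573 = -2485900 - 85212/14573 = -36227105912/14573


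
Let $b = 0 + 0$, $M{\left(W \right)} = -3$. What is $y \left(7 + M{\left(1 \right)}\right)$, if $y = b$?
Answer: $0$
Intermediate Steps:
$b = 0$
$y = 0$
$y \left(7 + M{\left(1 \right)}\right) = 0 \left(7 - 3\right) = 0 \cdot 4 = 0$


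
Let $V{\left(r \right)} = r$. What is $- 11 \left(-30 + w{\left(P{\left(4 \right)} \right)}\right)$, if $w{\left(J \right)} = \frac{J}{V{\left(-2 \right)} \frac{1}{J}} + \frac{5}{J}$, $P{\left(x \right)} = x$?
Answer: $\frac{1617}{4} \approx 404.25$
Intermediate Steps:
$w{\left(J \right)} = \frac{5}{J} - \frac{J^{2}}{2}$ ($w{\left(J \right)} = \frac{J}{\left(-2\right) \frac{1}{J}} + \frac{5}{J} = J \left(- \frac{J}{2}\right) + \frac{5}{J} = - \frac{J^{2}}{2} + \frac{5}{J} = \frac{5}{J} - \frac{J^{2}}{2}$)
$- 11 \left(-30 + w{\left(P{\left(4 \right)} \right)}\right) = - 11 \left(-30 + \frac{10 - 4^{3}}{2 \cdot 4}\right) = - 11 \left(-30 + \frac{1}{2} \cdot \frac{1}{4} \left(10 - 64\right)\right) = - 11 \left(-30 + \frac{1}{2} \cdot \frac{1}{4} \left(-54\right)\right) = - 11 \left(-30 - \frac{27}{4}\right) = \left(-11\right) \left(- \frac{147}{4}\right) = \frac{1617}{4}$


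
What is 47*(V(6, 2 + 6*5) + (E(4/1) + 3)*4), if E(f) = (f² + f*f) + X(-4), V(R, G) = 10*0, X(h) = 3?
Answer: 7144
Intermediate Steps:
V(R, G) = 0
E(f) = 3 + 2*f² (E(f) = (f² + f*f) + 3 = (f² + f²) + 3 = 2*f² + 3 = 3 + 2*f²)
47*(V(6, 2 + 6*5) + (E(4/1) + 3)*4) = 47*(0 + ((3 + 2*(4/1)²) + 3)*4) = 47*(0 + ((3 + 2*(4*1)²) + 3)*4) = 47*(0 + ((3 + 2*4²) + 3)*4) = 47*(0 + ((3 + 2*16) + 3)*4) = 47*(0 + ((3 + 32) + 3)*4) = 47*(0 + (35 + 3)*4) = 47*(0 + 38*4) = 47*(0 + 152) = 47*152 = 7144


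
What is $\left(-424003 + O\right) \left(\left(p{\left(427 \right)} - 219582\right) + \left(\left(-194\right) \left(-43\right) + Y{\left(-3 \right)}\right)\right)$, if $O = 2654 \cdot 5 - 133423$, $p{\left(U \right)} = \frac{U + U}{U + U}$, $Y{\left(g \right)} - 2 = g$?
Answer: $114947513440$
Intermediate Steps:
$Y{\left(g \right)} = 2 + g$
$p{\left(U \right)} = 1$ ($p{\left(U \right)} = \frac{2 U}{2 U} = 2 U \frac{1}{2 U} = 1$)
$O = -120153$ ($O = 13270 - 133423 = -120153$)
$\left(-424003 + O\right) \left(\left(p{\left(427 \right)} - 219582\right) + \left(\left(-194\right) \left(-43\right) + Y{\left(-3 \right)}\right)\right) = \left(-424003 - 120153\right) \left(\left(1 - 219582\right) + \left(\left(-194\right) \left(-43\right) + \left(2 - 3\right)\right)\right) = - 544156 \left(\left(1 - 219582\right) + \left(8342 - 1\right)\right) = - 544156 \left(-219581 + 8341\right) = \left(-544156\right) \left(-211240\right) = 114947513440$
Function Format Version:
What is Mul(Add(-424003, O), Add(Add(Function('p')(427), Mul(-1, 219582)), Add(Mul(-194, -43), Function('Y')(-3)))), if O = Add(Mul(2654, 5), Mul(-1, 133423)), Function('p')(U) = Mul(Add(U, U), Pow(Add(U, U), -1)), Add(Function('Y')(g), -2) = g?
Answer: 114947513440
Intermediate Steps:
Function('Y')(g) = Add(2, g)
Function('p')(U) = 1 (Function('p')(U) = Mul(Mul(2, U), Pow(Mul(2, U), -1)) = Mul(Mul(2, U), Mul(Rational(1, 2), Pow(U, -1))) = 1)
O = -120153 (O = Add(13270, -133423) = -120153)
Mul(Add(-424003, O), Add(Add(Function('p')(427), Mul(-1, 219582)), Add(Mul(-194, -43), Function('Y')(-3)))) = Mul(Add(-424003, -120153), Add(Add(1, Mul(-1, 219582)), Add(Mul(-194, -43), Add(2, -3)))) = Mul(-544156, Add(Add(1, -219582), Add(8342, -1))) = Mul(-544156, Add(-219581, 8341)) = Mul(-544156, -211240) = 114947513440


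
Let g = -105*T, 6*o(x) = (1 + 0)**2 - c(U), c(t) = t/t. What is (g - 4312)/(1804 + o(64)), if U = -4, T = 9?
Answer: -5257/1804 ≈ -2.9141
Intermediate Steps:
c(t) = 1
o(x) = 0 (o(x) = ((1 + 0)**2 - 1*1)/6 = (1**2 - 1)/6 = (1 - 1)/6 = (1/6)*0 = 0)
g = -945 (g = -105*9 = -945)
(g - 4312)/(1804 + o(64)) = (-945 - 4312)/(1804 + 0) = -5257/1804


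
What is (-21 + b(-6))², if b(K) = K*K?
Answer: 225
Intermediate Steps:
b(K) = K²
(-21 + b(-6))² = (-21 + (-6)²)² = (-21 + 36)² = 15² = 225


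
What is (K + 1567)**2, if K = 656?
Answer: 4941729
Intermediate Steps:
(K + 1567)**2 = (656 + 1567)**2 = 2223**2 = 4941729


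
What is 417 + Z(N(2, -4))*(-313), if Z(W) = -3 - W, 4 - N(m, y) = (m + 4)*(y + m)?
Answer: 6364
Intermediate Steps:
N(m, y) = 4 - (4 + m)*(m + y) (N(m, y) = 4 - (m + 4)*(y + m) = 4 - (4 + m)*(m + y))
417 + Z(N(2, -4))*(-313) = 417 + (-3 - (4 - 1*2**2 - 4*2 - 4*(-4) - 1*2*(-4)))*(-313) = 417 + (-3 - (4 - 1*4 - 8 + 16 + 8))*(-313) = 417 + (-3 - (4 - 4 - 8 + 16 + 8))*(-313) = 417 + (-3 - 1*16)*(-313) = 417 + (-3 - 16)*(-313) = 417 - 19*(-313) = 417 + 5947 = 6364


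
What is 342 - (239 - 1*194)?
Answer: 297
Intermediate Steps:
342 - (239 - 1*194) = 342 - (239 - 194) = 342 - 1*45 = 342 - 45 = 297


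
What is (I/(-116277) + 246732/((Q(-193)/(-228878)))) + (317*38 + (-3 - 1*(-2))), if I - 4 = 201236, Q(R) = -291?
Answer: 729638579222363/3759623 ≈ 1.9407e+8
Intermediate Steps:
I = 201240 (I = 4 + 201236 = 201240)
(I/(-116277) + 246732/((Q(-193)/(-228878)))) + (317*38 + (-3 - 1*(-2))) = (201240/(-116277) + 246732/((-291/(-228878)))) + (317*38 + (-3 - 1*(-2))) = (201240*(-1/116277) + 246732/((-291*(-1/228878)))) + (12046 + (-3 + 2)) = (-67080/38759 + 246732/(291/228878)) + (12046 - 1) = (-67080/38759 + 246732*(228878/291)) + 12045 = (-67080/38759 + 18823842232/97) + 12045 = 729593294563328/3759623 + 12045 = 729638579222363/3759623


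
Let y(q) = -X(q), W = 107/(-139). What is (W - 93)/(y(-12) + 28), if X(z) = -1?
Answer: -13034/4031 ≈ -3.2334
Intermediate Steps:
W = -107/139 (W = 107*(-1/139) = -107/139 ≈ -0.76978)
y(q) = 1 (y(q) = -1*(-1) = 1)
(W - 93)/(y(-12) + 28) = (-107/139 - 93)/(1 + 28) = -13034/139/29 = (1/29)*(-13034/139) = -13034/4031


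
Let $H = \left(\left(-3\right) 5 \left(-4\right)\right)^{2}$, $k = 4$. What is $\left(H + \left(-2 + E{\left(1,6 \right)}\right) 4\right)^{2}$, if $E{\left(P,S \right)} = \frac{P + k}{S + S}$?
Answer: $\frac{116229961}{9} \approx 1.2914 \cdot 10^{7}$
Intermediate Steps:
$E{\left(P,S \right)} = \frac{4 + P}{2 S}$ ($E{\left(P,S \right)} = \frac{P + 4}{S + S} = \frac{4 + P}{2 S}$)
$H = 3600$ ($H = \left(\left(-15\right) \left(-4\right)\right)^{2} = 60^{2} = 3600$)
$\left(H + \left(-2 + E{\left(1,6 \right)}\right) 4\right)^{2} = \left(3600 + \left(-2 + \frac{4 + 1}{2 \cdot 6}\right) 4\right)^{2} = \left(3600 + \left(-2 + \frac{1}{2} \cdot \frac{1}{6} \cdot 5\right) 4\right)^{2} = \left(3600 + \left(-2 + \frac{5}{12}\right) 4\right)^{2} = \left(3600 - \frac{19}{3}\right)^{2} = \left(\frac{10781}{3}\right)^{2} = \frac{116229961}{9}$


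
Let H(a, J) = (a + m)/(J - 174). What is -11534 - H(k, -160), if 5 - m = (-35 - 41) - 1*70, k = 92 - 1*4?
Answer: -3852117/334 ≈ -11533.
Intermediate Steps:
k = 88 (k = 92 - 4 = 88)
m = 151 (m = 5 - ((-35 - 41) - 1*70) = 5 - (-76 - 70) = 5 - 1*(-146) = 5 + 146 = 151)
H(a, J) = (151 + a)/(-174 + J) (H(a, J) = (a + 151)/(J - 174) = (151 + a)/(-174 + J))
-11534 - H(k, -160) = -11534 - (151 + 88)/(-174 - 160) = -11534 - 239/(-334) = -11534 - (-1)*239/334 = -11534 - 1*(-239/334) = -11534 + 239/334 = -3852117/334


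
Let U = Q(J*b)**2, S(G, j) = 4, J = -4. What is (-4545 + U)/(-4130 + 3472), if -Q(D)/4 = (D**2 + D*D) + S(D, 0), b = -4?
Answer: -4255551/658 ≈ -6467.4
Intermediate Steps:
Q(D) = -16 - 8*D**2 (Q(D) = -4*((D**2 + D*D) + 4) = -4*((D**2 + D**2) + 4) = -4*(2*D**2 + 4) = -4*(4 + 2*D**2) = -16 - 8*D**2)
U = 4260096 (U = (-16 - 8*(-4*(-4))**2)**2 = (-16 - 8*16**2)**2 = (-16 - 8*256)**2 = (-16 - 2048)**2 = (-2064)**2 = 4260096)
(-4545 + U)/(-4130 + 3472) = (-4545 + 4260096)/(-4130 + 3472) = 4255551/(-658) = 4255551*(-1/658) = -4255551/658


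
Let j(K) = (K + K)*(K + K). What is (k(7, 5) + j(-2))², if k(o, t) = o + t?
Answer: 784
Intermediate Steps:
j(K) = 4*K² (j(K) = (2*K)*(2*K) = 4*K²)
(k(7, 5) + j(-2))² = ((7 + 5) + 4*(-2)²)² = (12 + 4*4)² = (12 + 16)² = 28² = 784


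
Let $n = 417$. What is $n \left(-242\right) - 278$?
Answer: $-101192$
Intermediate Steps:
$n \left(-242\right) - 278 = 417 \left(-242\right) - 278 = -100914 - 278 = -101192$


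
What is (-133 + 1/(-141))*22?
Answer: -412588/141 ≈ -2926.2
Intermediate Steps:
(-133 + 1/(-141))*22 = (-133 - 1/141)*22 = -18754/141*22 = -412588/141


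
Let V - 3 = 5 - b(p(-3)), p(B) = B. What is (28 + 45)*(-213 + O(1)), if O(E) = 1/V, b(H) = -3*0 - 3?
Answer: -170966/11 ≈ -15542.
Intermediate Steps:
b(H) = -3 (b(H) = 0 - 3 = -3)
V = 11 (V = 3 + (5 - 1*(-3)) = 3 + (5 + 3) = 3 + 8 = 11)
O(E) = 1/11
(28 + 45)*(-213 + O(1)) = (28 + 45)*(-213 + 1/11) = 73*(-2342/11) = -170966/11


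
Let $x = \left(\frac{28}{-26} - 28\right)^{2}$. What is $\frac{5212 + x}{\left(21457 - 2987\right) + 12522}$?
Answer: $\frac{63982}{327353} \approx 0.19545$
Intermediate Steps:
$x = \frac{142884}{169}$ ($x = \left(28 \left(- \frac{1}{26}\right) - 28\right)^{2} = \left(- \frac{14}{13} - 28\right)^{2} = \left(- \frac{378}{13}\right)^{2} = \frac{142884}{169} \approx 845.47$)
$\frac{5212 + x}{\left(21457 - 2987\right) + 12522} = \frac{5212 + \frac{142884}{169}}{\left(21457 - 2987\right) + 12522} = \frac{1023712}{169 \left(18470 + 12522\right)} = \frac{1023712}{169 \cdot 30992} = \frac{1023712}{169} \cdot \frac{1}{30992} = \frac{63982}{327353}$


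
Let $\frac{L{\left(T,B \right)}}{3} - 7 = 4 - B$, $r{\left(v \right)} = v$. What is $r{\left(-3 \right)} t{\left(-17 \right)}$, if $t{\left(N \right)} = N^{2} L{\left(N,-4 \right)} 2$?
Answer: $-78030$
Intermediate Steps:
$L{\left(T,B \right)} = 33 - 3 B$ ($L{\left(T,B \right)} = 21 + 3 \left(4 - B\right) = 21 - \left(-12 + 3 B\right) = 33 - 3 B$)
$t{\left(N \right)} = 90 N^{2}$ ($t{\left(N \right)} = N^{2} \left(33 - -12\right) 2 = N^{2} \left(33 + 12\right) 2 = N^{2} \cdot 45 \cdot 2 = 45 N^{2} \cdot 2 = 90 N^{2}$)
$r{\left(-3 \right)} t{\left(-17 \right)} = - 3 \cdot 90 \left(-17\right)^{2} = - 3 \cdot 90 \cdot 289 = \left(-3\right) 26010 = -78030$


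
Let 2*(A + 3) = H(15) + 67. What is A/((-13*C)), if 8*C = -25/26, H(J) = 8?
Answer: 552/25 ≈ 22.080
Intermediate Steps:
C = -25/208 (C = (-25/26)/8 = (-25*1/26)/8 = (⅛)*(-25/26) = -25/208 ≈ -0.12019)
A = 69/2 (A = -3 + (8 + 67)/2 = -3 + (½)*75 = -3 + 75/2 = 69/2 ≈ 34.500)
A/((-13*C)) = 69/(2*((-13*(-25/208)))) = 69/(2*(25/16)) = (69/2)*(16/25) = 552/25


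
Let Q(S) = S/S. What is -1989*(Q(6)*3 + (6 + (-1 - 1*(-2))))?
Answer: -19890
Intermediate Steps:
Q(S) = 1
-1989*(Q(6)*3 + (6 + (-1 - 1*(-2)))) = -1989*(1*3 + (6 + (-1 - 1*(-2)))) = -1989*(3 + (6 + (-1 + 2))) = -1989*(3 + (6 + 1)) = -1989*(3 + 7) = -1989*10 = -19890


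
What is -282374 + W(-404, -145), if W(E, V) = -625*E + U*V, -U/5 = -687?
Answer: -527949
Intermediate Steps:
U = 3435 (U = -5*(-687) = 3435)
W(E, V) = -625*E + 3435*V
-282374 + W(-404, -145) = -282374 + (-625*(-404) + 3435*(-145)) = -282374 + (252500 - 498075) = -282374 - 245575 = -527949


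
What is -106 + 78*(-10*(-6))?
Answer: 4574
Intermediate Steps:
-106 + 78*(-10*(-6)) = -106 + 78*60 = -106 + 4680 = 4574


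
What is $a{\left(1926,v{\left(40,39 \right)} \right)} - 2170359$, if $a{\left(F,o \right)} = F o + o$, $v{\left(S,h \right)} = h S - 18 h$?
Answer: $-516993$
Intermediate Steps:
$v{\left(S,h \right)} = - 18 h + S h$ ($v{\left(S,h \right)} = S h - 18 h = - 18 h + S h$)
$a{\left(F,o \right)} = o + F o$
$a{\left(1926,v{\left(40,39 \right)} \right)} - 2170359 = 39 \left(-18 + 40\right) \left(1 + 1926\right) - 2170359 = 39 \cdot 22 \cdot 1927 - 2170359 = 858 \cdot 1927 - 2170359 = 1653366 - 2170359 = -516993$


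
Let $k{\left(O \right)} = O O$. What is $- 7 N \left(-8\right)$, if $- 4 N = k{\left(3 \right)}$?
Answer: $-126$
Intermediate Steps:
$k{\left(O \right)} = O^{2}$
$N = - \frac{9}{4}$ ($N = - \frac{3^{2}}{4} = \left(- \frac{1}{4}\right) 9 = - \frac{9}{4} \approx -2.25$)
$- 7 N \left(-8\right) = \left(-7\right) \left(- \frac{9}{4}\right) \left(-8\right) = \frac{63}{4} \left(-8\right) = -126$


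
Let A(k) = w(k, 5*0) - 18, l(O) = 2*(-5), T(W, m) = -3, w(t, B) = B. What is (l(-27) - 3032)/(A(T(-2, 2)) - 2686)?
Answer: 9/8 ≈ 1.1250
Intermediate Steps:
l(O) = -10
A(k) = -18 (A(k) = 5*0 - 18 = 0 - 18 = -18)
(l(-27) - 3032)/(A(T(-2, 2)) - 2686) = (-10 - 3032)/(-18 - 2686) = -3042/(-2704) = -3042*(-1/2704) = 9/8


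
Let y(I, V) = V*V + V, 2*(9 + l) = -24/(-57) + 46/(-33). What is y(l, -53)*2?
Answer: 5512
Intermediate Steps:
l = -5948/627 (l = -9 + (-24/(-57) + 46/(-33))/2 = -9 + (-24*(-1/57) + 46*(-1/33))/2 = -9 + (8/19 - 46/33)/2 = -9 + (1/2)*(-610/627) = -9 - 305/627 = -5948/627 ≈ -9.4865)
y(I, V) = V + V**2 (y(I, V) = V**2 + V = V + V**2)
y(l, -53)*2 = -53*(1 - 53)*2 = -53*(-52)*2 = 2756*2 = 5512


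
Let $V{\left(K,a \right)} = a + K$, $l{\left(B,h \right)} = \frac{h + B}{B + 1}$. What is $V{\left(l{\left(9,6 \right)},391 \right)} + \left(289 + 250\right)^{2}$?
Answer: $\frac{581827}{2} \approx 2.9091 \cdot 10^{5}$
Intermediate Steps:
$l{\left(B,h \right)} = \frac{B + h}{1 + B}$
$V{\left(K,a \right)} = K + a$
$V{\left(l{\left(9,6 \right)},391 \right)} + \left(289 + 250\right)^{2} = \left(\frac{9 + 6}{1 + 9} + 391\right) + \left(289 + 250\right)^{2} = \left(\frac{1}{10} \cdot 15 + 391\right) + 539^{2} = \left(\frac{1}{10} \cdot 15 + 391\right) + 290521 = \left(\frac{3}{2} + 391\right) + 290521 = \frac{785}{2} + 290521 = \frac{581827}{2}$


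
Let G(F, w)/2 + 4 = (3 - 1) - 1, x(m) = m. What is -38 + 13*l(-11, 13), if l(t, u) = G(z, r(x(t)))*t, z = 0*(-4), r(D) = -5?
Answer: 820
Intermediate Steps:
z = 0
G(F, w) = -6 (G(F, w) = -8 + 2*((3 - 1) - 1) = -8 + 2*(2 - 1) = -8 + 2*1 = -8 + 2 = -6)
l(t, u) = -6*t
-38 + 13*l(-11, 13) = -38 + 13*(-6*(-11)) = -38 + 13*66 = -38 + 858 = 820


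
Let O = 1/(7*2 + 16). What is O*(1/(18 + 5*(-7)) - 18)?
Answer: -307/510 ≈ -0.60196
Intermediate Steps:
O = 1/30 (O = 1/(14 + 16) = 1/30 ≈ 0.033333)
O*(1/(18 + 5*(-7)) - 18) = (1/(18 + 5*(-7)) - 18)/30 = (1/(18 - 35) - 18)/30 = (1/(-17) - 18)/30 = (-1/17 - 18)/30 = (1/30)*(-307/17) = -307/510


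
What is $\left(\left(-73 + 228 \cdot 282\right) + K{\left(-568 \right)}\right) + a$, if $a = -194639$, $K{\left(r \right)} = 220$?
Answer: $-130196$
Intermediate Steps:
$\left(\left(-73 + 228 \cdot 282\right) + K{\left(-568 \right)}\right) + a = \left(\left(-73 + 228 \cdot 282\right) + 220\right) - 194639 = \left(\left(-73 + 64296\right) + 220\right) - 194639 = \left(64223 + 220\right) - 194639 = 64443 - 194639 = -130196$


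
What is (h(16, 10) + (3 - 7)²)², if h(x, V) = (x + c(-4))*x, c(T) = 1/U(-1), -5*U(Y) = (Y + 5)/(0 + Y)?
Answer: 85264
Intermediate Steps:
U(Y) = -(5 + Y)/(5*Y) (U(Y) = -(Y + 5)/(5*(0 + Y)) = -(5 + Y)/(5*Y))
c(T) = 5/4 (c(T) = 1/((⅕)*(-5 - 1*(-1))/(-1)) = 1/((⅕)*(-1)*(-5 + 1)) = 1/((⅕)*(-1)*(-4)) = 1/(⅘) = 5/4)
h(x, V) = x*(5/4 + x) (h(x, V) = (x + 5/4)*x = (5/4 + x)*x = x*(5/4 + x))
(h(16, 10) + (3 - 7)²)² = ((¼)*16*(5 + 4*16) + (3 - 7)²)² = ((¼)*16*(5 + 64) + (-4)²)² = ((¼)*16*69 + 16)² = (276 + 16)² = 292² = 85264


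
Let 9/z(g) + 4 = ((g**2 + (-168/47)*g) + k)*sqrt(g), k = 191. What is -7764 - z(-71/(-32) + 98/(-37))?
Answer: -637824044695985489302716612/82151497904713711484717 + 30118624220239663104*I*sqrt(37666)/82151497904713711484717 ≈ -7764.0 + 0.071153*I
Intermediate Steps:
z(g) = 9/(-4 + sqrt(g)*(191 + g**2 - 168*g/47)) (z(g) = 9/(-4 + ((g**2 + (-168/47)*g) + 191)*sqrt(g)) = 9/(-4 + ((g**2 + (-168*1/47)*g) + 191)*sqrt(g)) = 9/(-4 + ((g**2 - 168*g/47) + 191)*sqrt(g)) = 9/(-4 + (191 + g**2 - 168*g/47)*sqrt(g)) = 9/(-4 + sqrt(g)*(191 + g**2 - 168*g/47)))
-7764 - z(-71/(-32) + 98/(-37)) = -7764 - 423/(-188 - 168*(-71/(-32) + 98/(-37))**(3/2) + 47*(-71/(-32) + 98/(-37))**(5/2) + 8977*sqrt(-71/(-32) + 98/(-37))) = -7764 - 423/(-188 - 168*(-71*(-1/32) + 98*(-1/37))**(3/2) + 47*(-71*(-1/32) + 98*(-1/37))**(5/2) + 8977*sqrt(-71*(-1/32) + 98*(-1/37))) = -7764 - 423/(-188 - 168*(71/32 - 98/37)**(3/2) + 47*(71/32 - 98/37)**(5/2) + 8977*sqrt(71/32 - 98/37)) = -7764 - 423/(-188 - (-10689)*I*sqrt(37666)/43808 + 47*(-509/1184)**(5/2) + 8977*sqrt(-509/1184)) = -7764 - 423/(-188 - (-10689)*I*sqrt(37666)/43808 + 47*(259081*I*sqrt(37666)/414949376) + 8977*(I*sqrt(37666)/296)) = -7764 - 423/(-188 + 10689*I*sqrt(37666)/43808 + 12176807*I*sqrt(37666)/414949376 + 8977*I*sqrt(37666)/296) = -7764 - 423/(-188 + 12697884327*I*sqrt(37666)/414949376)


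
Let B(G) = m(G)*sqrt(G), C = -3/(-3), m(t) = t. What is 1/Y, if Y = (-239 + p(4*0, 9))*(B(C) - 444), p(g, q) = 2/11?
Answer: 11/1163761 ≈ 9.4521e-6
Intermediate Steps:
p(g, q) = 2/11 (p(g, q) = 2*(1/11) = 2/11)
C = 1 (C = -3*(-1/3) = 1)
B(G) = G**(3/2) (B(G) = G*sqrt(G) = G**(3/2))
Y = 1163761/11 (Y = (-239 + 2/11)*(1**(3/2) - 444) = -2627*(1 - 444)/11 = -2627/11*(-443) = 1163761/11 ≈ 1.0580e+5)
1/Y = 1/(1163761/11) = 11/1163761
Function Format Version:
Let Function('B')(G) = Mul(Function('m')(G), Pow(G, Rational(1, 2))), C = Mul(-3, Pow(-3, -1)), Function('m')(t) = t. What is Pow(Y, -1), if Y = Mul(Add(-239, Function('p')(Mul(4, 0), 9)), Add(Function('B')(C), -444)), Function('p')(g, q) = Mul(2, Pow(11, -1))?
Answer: Rational(11, 1163761) ≈ 9.4521e-6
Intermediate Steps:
Function('p')(g, q) = Rational(2, 11) (Function('p')(g, q) = Mul(2, Rational(1, 11)) = Rational(2, 11))
C = 1 (C = Mul(-3, Rational(-1, 3)) = 1)
Function('B')(G) = Pow(G, Rational(3, 2)) (Function('B')(G) = Mul(G, Pow(G, Rational(1, 2))) = Pow(G, Rational(3, 2)))
Y = Rational(1163761, 11) (Y = Mul(Add(-239, Rational(2, 11)), Add(Pow(1, Rational(3, 2)), -444)) = Mul(Rational(-2627, 11), Add(1, -444)) = Mul(Rational(-2627, 11), -443) = Rational(1163761, 11) ≈ 1.0580e+5)
Pow(Y, -1) = Pow(Rational(1163761, 11), -1) = Rational(11, 1163761)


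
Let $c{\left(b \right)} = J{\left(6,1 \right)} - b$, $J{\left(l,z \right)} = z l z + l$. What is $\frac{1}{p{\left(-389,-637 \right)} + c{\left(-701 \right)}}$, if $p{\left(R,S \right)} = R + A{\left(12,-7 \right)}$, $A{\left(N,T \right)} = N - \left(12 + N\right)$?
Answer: $\frac{1}{312} \approx 0.0032051$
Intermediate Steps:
$A{\left(N,T \right)} = -12$
$J{\left(l,z \right)} = l + l z^{2}$ ($J{\left(l,z \right)} = l z z + l = l z^{2} + l = l + l z^{2}$)
$c{\left(b \right)} = 12 - b$ ($c{\left(b \right)} = 6 \left(1 + 1^{2}\right) - b = 6 \left(1 + 1\right) - b = 6 \cdot 2 - b = 12 - b$)
$p{\left(R,S \right)} = -12 + R$ ($p{\left(R,S \right)} = R - 12 = -12 + R$)
$\frac{1}{p{\left(-389,-637 \right)} + c{\left(-701 \right)}} = \frac{1}{\left(-12 - 389\right) + \left(12 - -701\right)} = \frac{1}{-401 + \left(12 + 701\right)} = \frac{1}{-401 + 713} = \frac{1}{312}$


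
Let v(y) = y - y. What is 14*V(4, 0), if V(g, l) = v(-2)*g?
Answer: 0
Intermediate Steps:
v(y) = 0
V(g, l) = 0 (V(g, l) = 0*g = 0)
14*V(4, 0) = 14*0 = 0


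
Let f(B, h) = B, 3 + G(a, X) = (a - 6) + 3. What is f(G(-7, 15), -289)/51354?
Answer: -13/51354 ≈ -0.00025314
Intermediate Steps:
G(a, X) = -6 + a (G(a, X) = -3 + ((a - 6) + 3) = -3 + ((-6 + a) + 3) = -3 + (-3 + a) = -6 + a)
f(G(-7, 15), -289)/51354 = (-6 - 7)/51354 = -13*1/51354 = -13/51354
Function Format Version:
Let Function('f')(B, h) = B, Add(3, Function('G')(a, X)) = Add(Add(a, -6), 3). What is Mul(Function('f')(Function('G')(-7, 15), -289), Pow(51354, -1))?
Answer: Rational(-13, 51354) ≈ -0.00025314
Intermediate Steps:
Function('G')(a, X) = Add(-6, a) (Function('G')(a, X) = Add(-3, Add(Add(a, -6), 3)) = Add(-3, Add(Add(-6, a), 3)) = Add(-3, Add(-3, a)) = Add(-6, a))
Mul(Function('f')(Function('G')(-7, 15), -289), Pow(51354, -1)) = Mul(Add(-6, -7), Pow(51354, -1)) = Mul(-13, Rational(1, 51354)) = Rational(-13, 51354)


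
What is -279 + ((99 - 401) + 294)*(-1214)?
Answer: 9433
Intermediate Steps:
-279 + ((99 - 401) + 294)*(-1214) = -279 + (-302 + 294)*(-1214) = -279 - 8*(-1214) = -279 + 9712 = 9433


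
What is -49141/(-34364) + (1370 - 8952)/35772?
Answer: 34030091/27937932 ≈ 1.2181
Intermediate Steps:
-49141/(-34364) + (1370 - 8952)/35772 = -49141*(-1/34364) - 7582*1/35772 = 49141/34364 - 3791/17886 = 34030091/27937932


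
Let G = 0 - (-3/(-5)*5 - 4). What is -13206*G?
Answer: -13206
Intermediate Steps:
G = 1 (G = 0 - (-3*(-1/5)*5 - 4) = 0 - ((3/5)*5 - 4) = 0 - (3 - 4) = 0 - 1*(-1) = 0 + 1 = 1)
-13206*G = -13206*1 = -13206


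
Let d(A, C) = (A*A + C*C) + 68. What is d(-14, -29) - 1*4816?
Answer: -3711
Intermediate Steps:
d(A, C) = 68 + A² + C² (d(A, C) = (A² + C²) + 68 = 68 + A² + C²)
d(-14, -29) - 1*4816 = (68 + (-14)² + (-29)²) - 1*4816 = (68 + 196 + 841) - 4816 = 1105 - 4816 = -3711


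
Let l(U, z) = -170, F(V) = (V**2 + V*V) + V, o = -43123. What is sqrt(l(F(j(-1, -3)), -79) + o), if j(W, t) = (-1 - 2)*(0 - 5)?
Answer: I*sqrt(43293) ≈ 208.07*I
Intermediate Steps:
j(W, t) = 15 (j(W, t) = -3*(-5) = 15)
F(V) = V + 2*V**2 (F(V) = (V**2 + V**2) + V = 2*V**2 + V = V + 2*V**2)
sqrt(l(F(j(-1, -3)), -79) + o) = sqrt(-170 - 43123) = sqrt(-43293) = I*sqrt(43293)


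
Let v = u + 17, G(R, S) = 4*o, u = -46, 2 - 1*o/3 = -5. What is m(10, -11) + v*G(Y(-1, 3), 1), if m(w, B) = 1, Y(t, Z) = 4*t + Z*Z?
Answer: -2435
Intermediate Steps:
o = 21 (o = 6 - 3*(-5) = 6 + 15 = 21)
Y(t, Z) = Z² + 4*t (Y(t, Z) = 4*t + Z² = Z² + 4*t)
G(R, S) = 84 (G(R, S) = 4*21 = 84)
v = -29 (v = -46 + 17 = -29)
m(10, -11) + v*G(Y(-1, 3), 1) = 1 - 29*84 = 1 - 2436 = -2435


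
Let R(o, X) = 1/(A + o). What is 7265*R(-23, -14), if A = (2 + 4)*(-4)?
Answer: -7265/47 ≈ -154.57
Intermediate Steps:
A = -24 (A = 6*(-4) = -24)
R(o, X) = 1/(-24 + o)
7265*R(-23, -14) = 7265/(-24 - 23) = 7265/(-47) = 7265*(-1/47) = -7265/47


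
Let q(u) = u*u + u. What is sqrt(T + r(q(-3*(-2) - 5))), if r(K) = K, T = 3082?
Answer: 2*sqrt(771) ≈ 55.534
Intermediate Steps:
q(u) = u + u**2 (q(u) = u**2 + u = u + u**2)
sqrt(T + r(q(-3*(-2) - 5))) = sqrt(3082 + (-3*(-2) - 5)*(1 + (-3*(-2) - 5))) = sqrt(3082 + (6 - 5)*(1 + (6 - 5))) = sqrt(3082 + 1*(1 + 1)) = sqrt(3082 + 1*2) = sqrt(3082 + 2) = sqrt(3084) = 2*sqrt(771)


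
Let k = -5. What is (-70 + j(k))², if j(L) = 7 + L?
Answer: 4624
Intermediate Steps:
(-70 + j(k))² = (-70 + (7 - 5))² = (-70 + 2)² = (-68)² = 4624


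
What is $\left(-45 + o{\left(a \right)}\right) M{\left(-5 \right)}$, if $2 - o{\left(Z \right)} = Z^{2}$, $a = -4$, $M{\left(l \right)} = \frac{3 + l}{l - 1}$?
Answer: $- \frac{59}{3} \approx -19.667$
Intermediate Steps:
$M{\left(l \right)} = \frac{3 + l}{-1 + l}$
$o{\left(Z \right)} = 2 - Z^{2}$
$\left(-45 + o{\left(a \right)}\right) M{\left(-5 \right)} = \left(-45 + \left(2 - \left(-4\right)^{2}\right)\right) \frac{3 - 5}{-1 - 5} = \left(-45 + \left(2 - 16\right)\right) \frac{1}{-6} \left(-2\right) = \left(-45 + \left(2 - 16\right)\right) \left(\left(- \frac{1}{6}\right) \left(-2\right)\right) = \left(-45 - 14\right) \frac{1}{3} = \left(-59\right) \frac{1}{3} = - \frac{59}{3}$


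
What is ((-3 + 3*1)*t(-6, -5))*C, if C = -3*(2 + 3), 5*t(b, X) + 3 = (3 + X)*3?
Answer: 0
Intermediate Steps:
t(b, X) = 6/5 + 3*X/5 (t(b, X) = -3/5 + ((3 + X)*3)/5 = -3/5 + (9 + 3*X)/5 = -3/5 + (9/5 + 3*X/5) = 6/5 + 3*X/5)
C = -15 (C = -3*5 = -15)
((-3 + 3*1)*t(-6, -5))*C = ((-3 + 3*1)*(6/5 + (3/5)*(-5)))*(-15) = ((-3 + 3)*(6/5 - 3))*(-15) = (0*(-9/5))*(-15) = 0*(-15) = 0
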